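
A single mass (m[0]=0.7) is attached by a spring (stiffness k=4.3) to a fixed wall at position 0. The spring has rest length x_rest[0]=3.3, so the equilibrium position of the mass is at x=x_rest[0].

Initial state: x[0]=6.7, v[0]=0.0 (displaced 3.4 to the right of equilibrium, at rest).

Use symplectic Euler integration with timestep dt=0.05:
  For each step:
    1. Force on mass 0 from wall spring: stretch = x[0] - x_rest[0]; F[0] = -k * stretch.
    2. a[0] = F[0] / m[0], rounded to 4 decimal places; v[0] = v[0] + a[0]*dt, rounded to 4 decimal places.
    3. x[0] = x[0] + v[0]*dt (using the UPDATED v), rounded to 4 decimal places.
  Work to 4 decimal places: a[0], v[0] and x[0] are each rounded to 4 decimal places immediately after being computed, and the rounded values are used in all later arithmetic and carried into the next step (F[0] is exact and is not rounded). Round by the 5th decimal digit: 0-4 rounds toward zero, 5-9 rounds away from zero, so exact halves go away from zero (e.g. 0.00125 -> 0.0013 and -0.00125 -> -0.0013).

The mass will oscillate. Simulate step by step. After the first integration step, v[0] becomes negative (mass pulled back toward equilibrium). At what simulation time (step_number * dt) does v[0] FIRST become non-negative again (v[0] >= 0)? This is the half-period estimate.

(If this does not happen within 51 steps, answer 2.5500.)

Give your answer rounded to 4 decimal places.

Answer: 1.3000

Derivation:
Step 0: x=[6.7000] v=[0.0000]
Step 1: x=[6.6478] v=[-1.0443]
Step 2: x=[6.5442] v=[-2.0726]
Step 3: x=[6.3908] v=[-3.0690]
Step 4: x=[6.1899] v=[-4.0183]
Step 5: x=[5.9446] v=[-4.9059]
Step 6: x=[5.6587] v=[-5.7182]
Step 7: x=[5.3366] v=[-6.4427]
Step 8: x=[4.9832] v=[-7.0682]
Step 9: x=[4.6039] v=[-7.5852]
Step 10: x=[4.2046] v=[-7.9857]
Step 11: x=[3.7914] v=[-8.2635]
Step 12: x=[3.3707] v=[-8.4144]
Step 13: x=[2.9489] v=[-8.4361]
Step 14: x=[2.5325] v=[-8.3283]
Step 15: x=[2.1279] v=[-8.0926]
Step 16: x=[1.7413] v=[-7.7326]
Step 17: x=[1.3786] v=[-7.2539]
Step 18: x=[1.0454] v=[-6.6638]
Step 19: x=[0.7468] v=[-5.9713]
Step 20: x=[0.4874] v=[-5.1871]
Step 21: x=[0.2712] v=[-4.3232]
Step 22: x=[0.1016] v=[-3.3929]
Step 23: x=[-0.0189] v=[-2.4105]
Step 24: x=[-0.0885] v=[-1.3911]
Step 25: x=[-0.1060] v=[-0.3503]
Step 26: x=[-0.0712] v=[0.6958]
First v>=0 after going negative at step 26, time=1.3000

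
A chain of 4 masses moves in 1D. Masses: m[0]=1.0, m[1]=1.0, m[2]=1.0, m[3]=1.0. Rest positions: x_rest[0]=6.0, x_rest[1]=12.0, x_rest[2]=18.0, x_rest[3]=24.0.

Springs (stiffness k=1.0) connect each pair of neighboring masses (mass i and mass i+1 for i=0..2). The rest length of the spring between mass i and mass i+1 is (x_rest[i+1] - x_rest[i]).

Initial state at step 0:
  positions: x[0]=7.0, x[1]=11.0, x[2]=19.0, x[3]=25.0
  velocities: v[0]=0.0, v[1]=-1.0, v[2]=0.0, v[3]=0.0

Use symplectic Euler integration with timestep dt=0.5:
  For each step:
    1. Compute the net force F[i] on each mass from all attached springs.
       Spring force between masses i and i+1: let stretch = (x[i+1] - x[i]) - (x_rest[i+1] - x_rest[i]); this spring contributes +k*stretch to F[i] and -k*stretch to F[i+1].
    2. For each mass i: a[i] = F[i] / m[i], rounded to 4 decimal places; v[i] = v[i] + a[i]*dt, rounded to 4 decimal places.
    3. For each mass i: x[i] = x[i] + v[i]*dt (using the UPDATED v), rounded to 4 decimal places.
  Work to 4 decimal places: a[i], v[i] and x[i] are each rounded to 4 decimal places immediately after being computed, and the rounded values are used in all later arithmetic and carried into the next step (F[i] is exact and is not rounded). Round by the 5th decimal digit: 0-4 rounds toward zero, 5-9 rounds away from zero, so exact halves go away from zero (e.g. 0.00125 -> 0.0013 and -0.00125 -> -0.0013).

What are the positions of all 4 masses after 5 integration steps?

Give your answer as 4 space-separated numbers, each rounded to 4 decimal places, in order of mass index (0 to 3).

Step 0: x=[7.0000 11.0000 19.0000 25.0000] v=[0.0000 -1.0000 0.0000 0.0000]
Step 1: x=[6.5000 11.5000 18.5000 25.0000] v=[-1.0000 1.0000 -1.0000 0.0000]
Step 2: x=[5.7500 12.5000 17.8750 24.8750] v=[-1.5000 2.0000 -1.2500 -0.2500]
Step 3: x=[5.1875 13.1563 17.6563 24.5000] v=[-1.1250 1.3125 -0.4375 -0.7500]
Step 4: x=[5.1172 12.9454 18.0235 23.9141] v=[-0.1406 -0.4219 0.7344 -1.1719]
Step 5: x=[5.5040 12.0469 18.5939 23.3555] v=[0.7735 -1.7970 1.1407 -1.1172]

Answer: 5.5040 12.0469 18.5939 23.3555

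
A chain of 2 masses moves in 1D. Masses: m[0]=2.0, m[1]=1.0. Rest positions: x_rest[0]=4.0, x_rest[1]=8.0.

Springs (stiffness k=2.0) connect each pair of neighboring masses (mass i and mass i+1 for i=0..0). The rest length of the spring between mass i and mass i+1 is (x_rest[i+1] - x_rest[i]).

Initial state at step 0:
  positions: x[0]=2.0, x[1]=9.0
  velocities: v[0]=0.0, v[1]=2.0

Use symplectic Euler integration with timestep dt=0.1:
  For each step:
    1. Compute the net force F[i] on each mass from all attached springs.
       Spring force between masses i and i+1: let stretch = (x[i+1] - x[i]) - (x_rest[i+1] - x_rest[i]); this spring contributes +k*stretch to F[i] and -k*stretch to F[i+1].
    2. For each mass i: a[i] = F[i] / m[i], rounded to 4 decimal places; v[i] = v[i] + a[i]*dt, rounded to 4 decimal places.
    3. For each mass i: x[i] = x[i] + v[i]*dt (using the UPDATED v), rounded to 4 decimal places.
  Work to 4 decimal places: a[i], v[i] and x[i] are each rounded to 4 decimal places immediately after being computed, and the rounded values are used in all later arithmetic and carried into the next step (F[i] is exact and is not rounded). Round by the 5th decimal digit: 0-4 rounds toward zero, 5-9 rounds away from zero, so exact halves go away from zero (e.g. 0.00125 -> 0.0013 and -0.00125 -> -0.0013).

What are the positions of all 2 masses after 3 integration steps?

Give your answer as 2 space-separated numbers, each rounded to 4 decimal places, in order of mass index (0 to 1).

Answer: 2.1835 9.2331

Derivation:
Step 0: x=[2.0000 9.0000] v=[0.0000 2.0000]
Step 1: x=[2.0300 9.1400] v=[0.3000 1.4000]
Step 2: x=[2.0911 9.2178] v=[0.6110 0.7780]
Step 3: x=[2.1835 9.2331] v=[0.9237 0.1527]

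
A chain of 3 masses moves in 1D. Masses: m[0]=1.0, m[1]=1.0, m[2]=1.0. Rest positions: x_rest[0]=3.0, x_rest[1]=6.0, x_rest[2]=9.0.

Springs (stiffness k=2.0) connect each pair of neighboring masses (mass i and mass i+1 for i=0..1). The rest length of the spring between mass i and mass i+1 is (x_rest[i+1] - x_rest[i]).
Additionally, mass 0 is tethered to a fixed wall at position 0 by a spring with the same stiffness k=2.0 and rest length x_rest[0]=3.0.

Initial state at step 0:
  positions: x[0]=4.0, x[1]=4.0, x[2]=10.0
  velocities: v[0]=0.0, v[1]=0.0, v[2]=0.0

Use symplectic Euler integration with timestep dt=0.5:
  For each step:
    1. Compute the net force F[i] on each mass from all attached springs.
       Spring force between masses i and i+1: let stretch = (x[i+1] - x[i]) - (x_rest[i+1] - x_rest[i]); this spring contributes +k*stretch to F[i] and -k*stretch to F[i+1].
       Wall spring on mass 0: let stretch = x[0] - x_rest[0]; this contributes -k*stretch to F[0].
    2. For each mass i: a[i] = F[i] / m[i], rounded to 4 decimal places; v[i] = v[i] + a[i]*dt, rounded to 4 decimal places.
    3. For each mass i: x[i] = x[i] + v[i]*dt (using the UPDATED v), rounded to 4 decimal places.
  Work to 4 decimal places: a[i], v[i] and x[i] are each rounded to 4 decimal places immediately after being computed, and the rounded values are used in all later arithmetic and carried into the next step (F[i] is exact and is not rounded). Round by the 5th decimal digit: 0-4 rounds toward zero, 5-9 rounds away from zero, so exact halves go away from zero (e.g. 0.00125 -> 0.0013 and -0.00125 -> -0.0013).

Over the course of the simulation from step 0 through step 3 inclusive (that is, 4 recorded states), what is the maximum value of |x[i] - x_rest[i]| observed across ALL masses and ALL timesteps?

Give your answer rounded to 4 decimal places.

Step 0: x=[4.0000 4.0000 10.0000] v=[0.0000 0.0000 0.0000]
Step 1: x=[2.0000 7.0000 8.5000] v=[-4.0000 6.0000 -3.0000]
Step 2: x=[1.5000 8.2500 7.7500] v=[-1.0000 2.5000 -1.5000]
Step 3: x=[3.6250 5.8750 8.7500] v=[4.2500 -4.7500 2.0000]
Max displacement = 2.2500

Answer: 2.2500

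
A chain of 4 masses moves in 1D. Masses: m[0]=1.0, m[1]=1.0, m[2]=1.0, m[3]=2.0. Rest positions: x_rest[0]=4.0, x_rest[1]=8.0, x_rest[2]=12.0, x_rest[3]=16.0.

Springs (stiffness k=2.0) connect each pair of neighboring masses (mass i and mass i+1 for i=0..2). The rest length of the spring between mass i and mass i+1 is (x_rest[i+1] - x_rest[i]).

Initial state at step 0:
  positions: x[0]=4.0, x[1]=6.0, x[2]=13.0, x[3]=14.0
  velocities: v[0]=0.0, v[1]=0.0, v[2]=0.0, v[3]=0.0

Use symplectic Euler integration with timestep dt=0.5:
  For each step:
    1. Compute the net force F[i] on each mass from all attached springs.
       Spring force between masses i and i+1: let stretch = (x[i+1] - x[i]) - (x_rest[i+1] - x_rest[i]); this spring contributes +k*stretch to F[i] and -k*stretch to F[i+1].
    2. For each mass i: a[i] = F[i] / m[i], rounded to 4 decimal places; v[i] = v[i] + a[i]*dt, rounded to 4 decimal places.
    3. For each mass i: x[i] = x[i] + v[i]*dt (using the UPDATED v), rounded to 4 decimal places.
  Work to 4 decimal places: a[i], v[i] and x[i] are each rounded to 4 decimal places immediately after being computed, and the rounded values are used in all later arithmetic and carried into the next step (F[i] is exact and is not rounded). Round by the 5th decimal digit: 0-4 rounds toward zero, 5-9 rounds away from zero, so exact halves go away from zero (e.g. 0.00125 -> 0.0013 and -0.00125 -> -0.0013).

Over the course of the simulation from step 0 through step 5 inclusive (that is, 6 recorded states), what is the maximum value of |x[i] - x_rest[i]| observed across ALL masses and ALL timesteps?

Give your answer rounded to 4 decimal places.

Answer: 3.6093

Derivation:
Step 0: x=[4.0000 6.0000 13.0000 14.0000] v=[0.0000 0.0000 0.0000 0.0000]
Step 1: x=[3.0000 8.5000 10.0000 14.7500] v=[-2.0000 5.0000 -6.0000 1.5000]
Step 2: x=[2.7500 9.0000 8.6250 15.3125] v=[-0.5000 1.0000 -2.7500 1.1250]
Step 3: x=[3.6250 6.1875 10.7813 15.2031] v=[1.7500 -5.6250 4.3125 -0.2188]
Step 4: x=[3.7813 4.3907 12.8516 14.9883] v=[0.3125 -3.5937 4.1405 -0.4297]
Step 5: x=[2.2423 6.5196 11.7598 15.2393] v=[-3.0781 4.2578 -2.1837 0.5020]
Max displacement = 3.6093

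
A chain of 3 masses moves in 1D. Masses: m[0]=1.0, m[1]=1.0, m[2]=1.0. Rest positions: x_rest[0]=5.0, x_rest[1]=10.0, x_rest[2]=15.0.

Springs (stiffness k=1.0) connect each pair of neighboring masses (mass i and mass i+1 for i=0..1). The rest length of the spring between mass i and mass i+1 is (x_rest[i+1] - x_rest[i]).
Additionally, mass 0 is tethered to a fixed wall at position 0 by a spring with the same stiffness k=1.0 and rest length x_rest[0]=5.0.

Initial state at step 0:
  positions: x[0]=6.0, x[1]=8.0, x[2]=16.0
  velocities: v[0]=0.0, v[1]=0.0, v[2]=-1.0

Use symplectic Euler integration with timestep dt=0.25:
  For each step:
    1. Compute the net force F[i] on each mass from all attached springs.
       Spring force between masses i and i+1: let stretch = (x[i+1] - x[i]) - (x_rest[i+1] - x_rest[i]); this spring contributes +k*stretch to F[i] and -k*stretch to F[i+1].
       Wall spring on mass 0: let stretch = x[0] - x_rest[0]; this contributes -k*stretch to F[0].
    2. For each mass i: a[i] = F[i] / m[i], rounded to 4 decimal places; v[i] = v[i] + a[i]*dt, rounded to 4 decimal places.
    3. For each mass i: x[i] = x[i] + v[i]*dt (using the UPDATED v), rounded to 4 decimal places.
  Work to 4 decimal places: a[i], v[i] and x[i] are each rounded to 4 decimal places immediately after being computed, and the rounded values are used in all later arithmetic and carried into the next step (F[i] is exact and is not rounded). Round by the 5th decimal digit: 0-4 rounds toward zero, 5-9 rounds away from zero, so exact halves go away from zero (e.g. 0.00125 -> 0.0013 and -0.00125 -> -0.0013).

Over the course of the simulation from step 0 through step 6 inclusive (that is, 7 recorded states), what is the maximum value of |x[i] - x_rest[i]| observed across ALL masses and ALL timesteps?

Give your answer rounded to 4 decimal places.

Answer: 2.0446

Derivation:
Step 0: x=[6.0000 8.0000 16.0000] v=[0.0000 0.0000 -1.0000]
Step 1: x=[5.7500 8.3750 15.5625] v=[-1.0000 1.5000 -1.7500]
Step 2: x=[5.3047 9.0352 14.9883] v=[-1.7813 2.6406 -2.2969]
Step 3: x=[4.7610 9.8343 14.3545] v=[-2.1749 3.1963 -2.5352]
Step 4: x=[4.2368 10.5988 13.7507] v=[-2.0968 3.0580 -2.4153]
Step 5: x=[3.8454 11.1627 13.2624] v=[-1.5655 2.2555 -1.9533]
Step 6: x=[3.6710 11.4005 12.9554] v=[-0.6975 0.9511 -1.2282]
Max displacement = 2.0446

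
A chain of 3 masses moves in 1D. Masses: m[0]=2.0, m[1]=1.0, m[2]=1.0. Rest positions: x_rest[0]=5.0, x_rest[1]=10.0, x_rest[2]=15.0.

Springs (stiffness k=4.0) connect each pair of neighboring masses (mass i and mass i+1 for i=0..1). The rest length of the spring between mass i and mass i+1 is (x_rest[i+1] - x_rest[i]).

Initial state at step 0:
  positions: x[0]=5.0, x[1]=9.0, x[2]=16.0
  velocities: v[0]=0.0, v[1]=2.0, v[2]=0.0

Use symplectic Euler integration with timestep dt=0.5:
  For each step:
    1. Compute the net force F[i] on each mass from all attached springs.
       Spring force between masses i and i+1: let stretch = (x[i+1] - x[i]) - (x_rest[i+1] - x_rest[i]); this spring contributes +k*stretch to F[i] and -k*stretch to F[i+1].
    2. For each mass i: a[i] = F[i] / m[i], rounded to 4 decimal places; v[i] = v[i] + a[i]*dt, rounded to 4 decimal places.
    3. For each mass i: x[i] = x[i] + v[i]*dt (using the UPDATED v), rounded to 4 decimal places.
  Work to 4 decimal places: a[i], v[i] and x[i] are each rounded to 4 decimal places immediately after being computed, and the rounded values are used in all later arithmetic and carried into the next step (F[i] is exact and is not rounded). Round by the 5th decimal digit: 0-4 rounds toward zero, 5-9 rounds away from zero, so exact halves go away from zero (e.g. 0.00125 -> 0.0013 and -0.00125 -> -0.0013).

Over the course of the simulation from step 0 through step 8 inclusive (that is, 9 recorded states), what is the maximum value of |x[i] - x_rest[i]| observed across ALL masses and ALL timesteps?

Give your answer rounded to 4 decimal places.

Answer: 3.7969

Derivation:
Step 0: x=[5.0000 9.0000 16.0000] v=[0.0000 2.0000 0.0000]
Step 1: x=[4.5000 13.0000 14.0000] v=[-1.0000 8.0000 -4.0000]
Step 2: x=[5.7500 9.5000 16.0000] v=[2.5000 -7.0000 4.0000]
Step 3: x=[6.3750 8.7500 16.5000] v=[1.2500 -1.5000 1.0000]
Step 4: x=[5.6875 13.3750 14.2500] v=[-1.3750 9.2500 -4.5000]
Step 5: x=[6.3438 11.1875 16.1250] v=[1.3125 -4.3750 3.7500]
Step 6: x=[6.9219 9.0938 18.0625] v=[1.1562 -4.1874 3.8750]
Step 7: x=[6.0860 13.7969 16.0313] v=[-1.6719 9.4062 -4.0624]
Step 8: x=[6.6055 13.0235 16.7657] v=[1.0390 -1.5468 1.4688]
Max displacement = 3.7969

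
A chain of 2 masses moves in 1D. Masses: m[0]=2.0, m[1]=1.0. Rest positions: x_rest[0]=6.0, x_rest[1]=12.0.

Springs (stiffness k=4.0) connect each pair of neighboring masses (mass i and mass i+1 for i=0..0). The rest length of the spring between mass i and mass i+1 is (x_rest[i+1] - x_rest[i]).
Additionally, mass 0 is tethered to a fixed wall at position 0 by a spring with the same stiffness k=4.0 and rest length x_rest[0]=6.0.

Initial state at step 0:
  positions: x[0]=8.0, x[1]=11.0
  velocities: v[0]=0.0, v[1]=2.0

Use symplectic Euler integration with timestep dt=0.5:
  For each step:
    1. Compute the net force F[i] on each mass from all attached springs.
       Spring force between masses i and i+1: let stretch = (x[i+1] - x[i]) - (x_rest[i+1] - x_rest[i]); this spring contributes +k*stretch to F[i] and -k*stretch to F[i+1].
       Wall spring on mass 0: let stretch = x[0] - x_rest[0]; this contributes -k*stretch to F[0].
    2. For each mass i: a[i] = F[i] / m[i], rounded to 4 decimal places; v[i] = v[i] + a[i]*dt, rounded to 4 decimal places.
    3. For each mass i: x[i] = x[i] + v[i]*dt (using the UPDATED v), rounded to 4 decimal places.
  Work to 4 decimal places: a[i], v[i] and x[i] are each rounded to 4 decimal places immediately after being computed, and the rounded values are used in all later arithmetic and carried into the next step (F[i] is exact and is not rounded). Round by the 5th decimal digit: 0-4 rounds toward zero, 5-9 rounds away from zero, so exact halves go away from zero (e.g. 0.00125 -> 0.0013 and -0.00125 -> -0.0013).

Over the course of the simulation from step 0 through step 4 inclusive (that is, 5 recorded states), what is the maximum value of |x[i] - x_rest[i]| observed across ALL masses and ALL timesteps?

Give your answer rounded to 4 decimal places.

Step 0: x=[8.0000 11.0000] v=[0.0000 2.0000]
Step 1: x=[5.5000 15.0000] v=[-5.0000 8.0000]
Step 2: x=[5.0000 15.5000] v=[-1.0000 1.0000]
Step 3: x=[7.2500 11.5000] v=[4.5000 -8.0000]
Step 4: x=[8.0000 9.2500] v=[1.5000 -4.5000]
Max displacement = 3.5000

Answer: 3.5000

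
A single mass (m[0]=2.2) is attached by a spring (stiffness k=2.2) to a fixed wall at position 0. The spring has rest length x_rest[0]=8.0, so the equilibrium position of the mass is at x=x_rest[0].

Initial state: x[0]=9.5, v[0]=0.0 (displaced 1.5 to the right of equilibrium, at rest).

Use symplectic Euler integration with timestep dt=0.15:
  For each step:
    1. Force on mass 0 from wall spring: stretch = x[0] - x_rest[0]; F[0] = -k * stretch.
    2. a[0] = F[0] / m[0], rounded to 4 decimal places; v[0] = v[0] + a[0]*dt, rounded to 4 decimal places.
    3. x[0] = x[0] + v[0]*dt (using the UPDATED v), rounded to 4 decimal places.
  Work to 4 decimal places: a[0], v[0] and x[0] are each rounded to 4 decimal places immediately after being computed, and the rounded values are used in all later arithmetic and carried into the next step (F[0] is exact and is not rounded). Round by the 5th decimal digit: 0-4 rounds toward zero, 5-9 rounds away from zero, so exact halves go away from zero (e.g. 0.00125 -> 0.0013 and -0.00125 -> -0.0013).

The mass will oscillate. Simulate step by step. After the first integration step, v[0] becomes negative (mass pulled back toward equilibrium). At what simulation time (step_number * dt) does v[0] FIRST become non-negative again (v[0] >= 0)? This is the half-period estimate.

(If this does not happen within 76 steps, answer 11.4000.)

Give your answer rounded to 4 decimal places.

Step 0: x=[9.5000] v=[0.0000]
Step 1: x=[9.4663] v=[-0.2250]
Step 2: x=[9.3996] v=[-0.4449]
Step 3: x=[9.3014] v=[-0.6548]
Step 4: x=[9.1739] v=[-0.8500]
Step 5: x=[9.0200] v=[-1.0261]
Step 6: x=[8.8431] v=[-1.1791]
Step 7: x=[8.6473] v=[-1.3056]
Step 8: x=[8.4369] v=[-1.4027]
Step 9: x=[8.2167] v=[-1.4682]
Step 10: x=[7.9916] v=[-1.5007]
Step 11: x=[7.7667] v=[-1.4994]
Step 12: x=[7.5470] v=[-1.4644]
Step 13: x=[7.3375] v=[-1.3965]
Step 14: x=[7.1429] v=[-1.2971]
Step 15: x=[6.9676] v=[-1.1685]
Step 16: x=[6.8156] v=[-1.0136]
Step 17: x=[6.6902] v=[-0.8359]
Step 18: x=[6.5943] v=[-0.6394]
Step 19: x=[6.5300] v=[-0.4285]
Step 20: x=[6.4988] v=[-0.2080]
Step 21: x=[6.5014] v=[0.0172]
First v>=0 after going negative at step 21, time=3.1500

Answer: 3.1500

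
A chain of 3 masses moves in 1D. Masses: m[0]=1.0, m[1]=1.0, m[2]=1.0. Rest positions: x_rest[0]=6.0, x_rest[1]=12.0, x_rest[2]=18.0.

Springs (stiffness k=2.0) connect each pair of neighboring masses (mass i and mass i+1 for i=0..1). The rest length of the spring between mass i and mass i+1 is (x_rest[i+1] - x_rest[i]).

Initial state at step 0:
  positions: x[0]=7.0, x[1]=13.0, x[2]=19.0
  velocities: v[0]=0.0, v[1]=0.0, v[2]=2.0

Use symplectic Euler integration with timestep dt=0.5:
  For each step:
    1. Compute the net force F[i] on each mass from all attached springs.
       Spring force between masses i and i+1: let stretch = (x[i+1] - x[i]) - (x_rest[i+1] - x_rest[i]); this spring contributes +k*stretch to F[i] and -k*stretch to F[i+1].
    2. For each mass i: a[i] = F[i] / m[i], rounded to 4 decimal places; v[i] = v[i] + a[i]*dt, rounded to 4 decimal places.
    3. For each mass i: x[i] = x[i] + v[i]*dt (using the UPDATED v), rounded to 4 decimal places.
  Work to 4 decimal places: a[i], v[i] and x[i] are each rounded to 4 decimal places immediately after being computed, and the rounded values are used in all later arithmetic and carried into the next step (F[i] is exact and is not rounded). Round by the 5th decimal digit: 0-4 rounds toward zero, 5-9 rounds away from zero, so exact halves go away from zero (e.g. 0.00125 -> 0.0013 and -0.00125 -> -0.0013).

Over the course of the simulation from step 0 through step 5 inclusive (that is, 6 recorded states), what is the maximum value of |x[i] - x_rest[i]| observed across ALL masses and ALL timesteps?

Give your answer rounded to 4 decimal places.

Step 0: x=[7.0000 13.0000 19.0000] v=[0.0000 0.0000 2.0000]
Step 1: x=[7.0000 13.0000 20.0000] v=[0.0000 0.0000 2.0000]
Step 2: x=[7.0000 13.5000 20.5000] v=[0.0000 1.0000 1.0000]
Step 3: x=[7.2500 14.2500 20.5000] v=[0.5000 1.5000 0.0000]
Step 4: x=[8.0000 14.6250 20.3750] v=[1.5000 0.7500 -0.2500]
Step 5: x=[9.0625 14.5625 20.3750] v=[2.1250 -0.1250 0.0000]
Max displacement = 3.0625

Answer: 3.0625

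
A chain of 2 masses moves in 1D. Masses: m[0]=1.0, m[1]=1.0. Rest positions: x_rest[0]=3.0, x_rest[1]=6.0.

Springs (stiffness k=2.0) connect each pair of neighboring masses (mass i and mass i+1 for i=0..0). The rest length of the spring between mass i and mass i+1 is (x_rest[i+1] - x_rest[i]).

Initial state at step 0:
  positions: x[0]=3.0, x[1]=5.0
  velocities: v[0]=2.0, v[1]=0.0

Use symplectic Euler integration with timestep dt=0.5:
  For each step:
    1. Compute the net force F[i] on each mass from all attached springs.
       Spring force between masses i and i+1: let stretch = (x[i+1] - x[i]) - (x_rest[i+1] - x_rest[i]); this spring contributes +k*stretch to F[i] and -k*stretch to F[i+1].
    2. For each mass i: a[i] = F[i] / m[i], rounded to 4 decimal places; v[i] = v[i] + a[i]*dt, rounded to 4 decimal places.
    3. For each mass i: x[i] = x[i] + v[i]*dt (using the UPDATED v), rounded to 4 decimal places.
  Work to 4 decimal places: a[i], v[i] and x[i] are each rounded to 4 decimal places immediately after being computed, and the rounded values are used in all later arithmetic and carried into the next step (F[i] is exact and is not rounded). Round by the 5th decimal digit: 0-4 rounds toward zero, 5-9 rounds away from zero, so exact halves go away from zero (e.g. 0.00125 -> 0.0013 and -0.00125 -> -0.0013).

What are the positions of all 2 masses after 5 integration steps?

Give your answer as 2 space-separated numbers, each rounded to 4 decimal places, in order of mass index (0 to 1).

Step 0: x=[3.0000 5.0000] v=[2.0000 0.0000]
Step 1: x=[3.5000 5.5000] v=[1.0000 1.0000]
Step 2: x=[3.5000 6.5000] v=[0.0000 2.0000]
Step 3: x=[3.5000 7.5000] v=[0.0000 2.0000]
Step 4: x=[4.0000 8.0000] v=[1.0000 1.0000]
Step 5: x=[5.0000 8.0000] v=[2.0000 0.0000]

Answer: 5.0000 8.0000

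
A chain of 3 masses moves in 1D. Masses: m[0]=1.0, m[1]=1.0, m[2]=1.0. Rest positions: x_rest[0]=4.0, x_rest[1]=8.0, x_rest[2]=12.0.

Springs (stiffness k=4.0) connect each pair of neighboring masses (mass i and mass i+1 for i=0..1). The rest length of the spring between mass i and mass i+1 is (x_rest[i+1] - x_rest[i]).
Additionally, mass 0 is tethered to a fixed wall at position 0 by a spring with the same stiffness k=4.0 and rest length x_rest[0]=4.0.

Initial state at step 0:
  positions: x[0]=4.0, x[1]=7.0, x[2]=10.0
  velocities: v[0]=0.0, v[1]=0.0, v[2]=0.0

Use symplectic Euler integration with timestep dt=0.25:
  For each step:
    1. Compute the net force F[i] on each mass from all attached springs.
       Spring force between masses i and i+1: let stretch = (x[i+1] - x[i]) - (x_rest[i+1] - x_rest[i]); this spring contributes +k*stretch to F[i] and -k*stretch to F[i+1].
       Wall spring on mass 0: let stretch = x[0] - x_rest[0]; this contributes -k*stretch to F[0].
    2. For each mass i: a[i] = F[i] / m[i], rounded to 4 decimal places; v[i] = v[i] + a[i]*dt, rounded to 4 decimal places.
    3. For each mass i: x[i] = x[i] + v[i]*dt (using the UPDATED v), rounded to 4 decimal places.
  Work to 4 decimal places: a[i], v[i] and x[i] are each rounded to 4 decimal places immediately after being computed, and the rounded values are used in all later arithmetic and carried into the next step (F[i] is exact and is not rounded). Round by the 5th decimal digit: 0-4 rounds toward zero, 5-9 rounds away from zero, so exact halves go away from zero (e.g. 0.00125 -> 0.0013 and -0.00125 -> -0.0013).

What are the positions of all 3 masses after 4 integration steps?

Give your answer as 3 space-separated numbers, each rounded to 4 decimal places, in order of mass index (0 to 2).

Step 0: x=[4.0000 7.0000 10.0000] v=[0.0000 0.0000 0.0000]
Step 1: x=[3.7500 7.0000 10.2500] v=[-1.0000 0.0000 1.0000]
Step 2: x=[3.3750 7.0000 10.6875] v=[-1.5000 0.0000 1.7500]
Step 3: x=[3.0625 7.0156 11.2031] v=[-1.2500 0.0625 2.0625]
Step 4: x=[2.9727 7.0898 11.6719] v=[-0.3594 0.2969 1.8750]

Answer: 2.9727 7.0898 11.6719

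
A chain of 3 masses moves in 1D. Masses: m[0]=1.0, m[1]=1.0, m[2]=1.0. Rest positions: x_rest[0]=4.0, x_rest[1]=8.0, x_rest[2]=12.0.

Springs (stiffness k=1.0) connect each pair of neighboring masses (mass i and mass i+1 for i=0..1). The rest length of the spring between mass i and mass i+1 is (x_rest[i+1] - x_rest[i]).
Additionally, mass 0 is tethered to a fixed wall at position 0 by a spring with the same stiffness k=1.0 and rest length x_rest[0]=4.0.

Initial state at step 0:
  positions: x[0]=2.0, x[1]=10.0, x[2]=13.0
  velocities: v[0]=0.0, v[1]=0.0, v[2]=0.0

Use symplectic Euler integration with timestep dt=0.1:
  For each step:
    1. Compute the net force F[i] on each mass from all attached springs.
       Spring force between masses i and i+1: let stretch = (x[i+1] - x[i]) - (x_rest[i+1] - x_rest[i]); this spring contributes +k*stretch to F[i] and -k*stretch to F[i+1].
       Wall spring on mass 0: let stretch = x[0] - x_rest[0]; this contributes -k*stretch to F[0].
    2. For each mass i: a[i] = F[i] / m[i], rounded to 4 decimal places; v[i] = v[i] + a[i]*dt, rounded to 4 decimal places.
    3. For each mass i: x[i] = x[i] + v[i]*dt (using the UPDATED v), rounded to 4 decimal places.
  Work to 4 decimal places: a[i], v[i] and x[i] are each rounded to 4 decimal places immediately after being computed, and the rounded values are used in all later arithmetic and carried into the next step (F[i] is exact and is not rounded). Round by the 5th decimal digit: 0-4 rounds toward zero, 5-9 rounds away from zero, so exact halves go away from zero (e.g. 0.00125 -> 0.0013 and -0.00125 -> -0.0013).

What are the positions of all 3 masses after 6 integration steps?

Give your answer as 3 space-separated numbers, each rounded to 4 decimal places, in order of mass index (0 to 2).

Step 0: x=[2.0000 10.0000 13.0000] v=[0.0000 0.0000 0.0000]
Step 1: x=[2.0600 9.9500 13.0100] v=[0.6000 -0.5000 0.1000]
Step 2: x=[2.1783 9.8517 13.0294] v=[1.1830 -0.9830 0.1940]
Step 3: x=[2.3516 9.7084 13.0570] v=[1.7325 -1.4326 0.2762]
Step 4: x=[2.5749 9.5251 13.0911] v=[2.2330 -1.8334 0.3413]
Step 5: x=[2.8420 9.3079 13.1296] v=[2.6705 -2.1718 0.3847]
Step 6: x=[3.1453 9.0643 13.1699] v=[3.0329 -2.4362 0.4025]

Answer: 3.1453 9.0643 13.1699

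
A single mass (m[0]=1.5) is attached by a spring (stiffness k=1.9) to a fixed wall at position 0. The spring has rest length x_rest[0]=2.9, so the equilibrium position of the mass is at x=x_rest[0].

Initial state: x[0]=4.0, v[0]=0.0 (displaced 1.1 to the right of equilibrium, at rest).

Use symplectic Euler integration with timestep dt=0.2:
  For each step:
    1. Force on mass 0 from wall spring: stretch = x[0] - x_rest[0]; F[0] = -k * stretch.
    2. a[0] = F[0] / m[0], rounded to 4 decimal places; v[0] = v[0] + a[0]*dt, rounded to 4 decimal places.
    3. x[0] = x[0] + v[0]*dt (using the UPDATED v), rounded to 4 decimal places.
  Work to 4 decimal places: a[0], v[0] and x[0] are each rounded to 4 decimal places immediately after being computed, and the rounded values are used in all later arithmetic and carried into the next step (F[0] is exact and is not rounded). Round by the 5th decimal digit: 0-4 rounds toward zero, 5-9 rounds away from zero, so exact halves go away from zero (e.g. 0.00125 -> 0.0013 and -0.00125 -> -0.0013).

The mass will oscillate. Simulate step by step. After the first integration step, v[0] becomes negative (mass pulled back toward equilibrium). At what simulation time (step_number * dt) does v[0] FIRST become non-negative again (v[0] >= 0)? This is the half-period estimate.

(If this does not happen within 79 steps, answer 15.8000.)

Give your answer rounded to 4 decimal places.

Answer: 2.8000

Derivation:
Step 0: x=[4.0000] v=[0.0000]
Step 1: x=[3.9443] v=[-0.2787]
Step 2: x=[3.8356] v=[-0.5433]
Step 3: x=[3.6795] v=[-0.7803]
Step 4: x=[3.4839] v=[-0.9778]
Step 5: x=[3.2588] v=[-1.1257]
Step 6: x=[3.0155] v=[-1.2166]
Step 7: x=[2.7663] v=[-1.2459]
Step 8: x=[2.5239] v=[-1.2120]
Step 9: x=[2.3006] v=[-1.1167]
Step 10: x=[2.1076] v=[-0.9649]
Step 11: x=[1.9548] v=[-0.7642]
Step 12: x=[1.8499] v=[-0.5247]
Step 13: x=[1.7982] v=[-0.2587]
Step 14: x=[1.8023] v=[0.0204]
First v>=0 after going negative at step 14, time=2.8000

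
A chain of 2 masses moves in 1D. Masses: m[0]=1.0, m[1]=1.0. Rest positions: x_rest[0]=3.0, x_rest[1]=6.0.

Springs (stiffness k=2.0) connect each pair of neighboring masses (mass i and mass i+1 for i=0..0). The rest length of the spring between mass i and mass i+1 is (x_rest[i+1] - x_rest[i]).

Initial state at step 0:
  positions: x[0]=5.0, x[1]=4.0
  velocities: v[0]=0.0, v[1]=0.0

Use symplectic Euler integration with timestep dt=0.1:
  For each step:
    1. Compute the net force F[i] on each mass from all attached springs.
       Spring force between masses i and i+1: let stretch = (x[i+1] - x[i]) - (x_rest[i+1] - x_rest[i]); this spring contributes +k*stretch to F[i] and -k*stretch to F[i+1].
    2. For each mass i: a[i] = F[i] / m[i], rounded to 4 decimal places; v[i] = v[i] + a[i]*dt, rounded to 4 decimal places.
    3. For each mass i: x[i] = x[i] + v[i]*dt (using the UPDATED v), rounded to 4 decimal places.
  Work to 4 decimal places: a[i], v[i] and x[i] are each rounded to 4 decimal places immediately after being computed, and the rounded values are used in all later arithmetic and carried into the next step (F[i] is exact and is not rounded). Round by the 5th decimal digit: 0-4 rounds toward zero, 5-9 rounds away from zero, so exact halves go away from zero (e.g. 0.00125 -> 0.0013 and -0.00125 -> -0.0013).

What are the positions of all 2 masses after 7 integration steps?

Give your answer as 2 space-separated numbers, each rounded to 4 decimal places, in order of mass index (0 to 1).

Step 0: x=[5.0000 4.0000] v=[0.0000 0.0000]
Step 1: x=[4.9200 4.0800] v=[-0.8000 0.8000]
Step 2: x=[4.7632 4.2368] v=[-1.5680 1.5680]
Step 3: x=[4.5359 4.4641] v=[-2.2733 2.2733]
Step 4: x=[4.2471 4.7529] v=[-2.8877 2.8877]
Step 5: x=[3.9085 5.0916] v=[-3.3865 3.3865]
Step 6: x=[3.5335 5.4666] v=[-3.7499 3.7499]
Step 7: x=[3.1372 5.8629] v=[-3.9633 3.9633]

Answer: 3.1372 5.8629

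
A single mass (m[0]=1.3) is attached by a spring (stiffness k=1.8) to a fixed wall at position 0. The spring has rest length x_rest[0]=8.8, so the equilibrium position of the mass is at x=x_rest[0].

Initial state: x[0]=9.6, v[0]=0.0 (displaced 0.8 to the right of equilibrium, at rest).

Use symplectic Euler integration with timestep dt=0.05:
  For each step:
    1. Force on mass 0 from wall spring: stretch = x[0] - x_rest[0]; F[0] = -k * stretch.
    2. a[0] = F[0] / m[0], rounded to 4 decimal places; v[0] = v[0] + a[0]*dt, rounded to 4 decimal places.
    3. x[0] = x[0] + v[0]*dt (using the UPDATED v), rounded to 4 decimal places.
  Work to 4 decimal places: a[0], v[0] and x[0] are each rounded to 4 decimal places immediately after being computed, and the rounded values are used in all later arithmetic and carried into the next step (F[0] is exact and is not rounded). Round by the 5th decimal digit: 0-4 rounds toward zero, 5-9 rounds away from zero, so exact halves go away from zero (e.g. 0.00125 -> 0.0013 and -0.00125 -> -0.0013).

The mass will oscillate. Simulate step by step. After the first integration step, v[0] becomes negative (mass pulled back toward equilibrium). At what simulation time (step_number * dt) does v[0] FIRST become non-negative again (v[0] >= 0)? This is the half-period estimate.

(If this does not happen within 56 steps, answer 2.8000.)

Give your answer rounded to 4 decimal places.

Step 0: x=[9.6000] v=[0.0000]
Step 1: x=[9.5972] v=[-0.0554]
Step 2: x=[9.5917] v=[-0.1106]
Step 3: x=[9.5834] v=[-0.1654]
Step 4: x=[9.5724] v=[-0.2196]
Step 5: x=[9.5587] v=[-0.2731]
Step 6: x=[9.5424] v=[-0.3256]
Step 7: x=[9.5236] v=[-0.3770]
Step 8: x=[9.5022] v=[-0.4271]
Step 9: x=[9.4784] v=[-0.4757]
Step 10: x=[9.4523] v=[-0.5227]
Step 11: x=[9.4239] v=[-0.5679]
Step 12: x=[9.3933] v=[-0.6111]
Step 13: x=[9.3607] v=[-0.6522]
Step 14: x=[9.3262] v=[-0.6910]
Step 15: x=[9.2898] v=[-0.7274]
Step 16: x=[9.2517] v=[-0.7613]
Step 17: x=[9.2121] v=[-0.7926]
Step 18: x=[9.1710] v=[-0.8211]
Step 19: x=[9.1287] v=[-0.8468]
Step 20: x=[9.0852] v=[-0.8696]
Step 21: x=[9.0407] v=[-0.8893]
Step 22: x=[8.9954] v=[-0.9060]
Step 23: x=[8.9494] v=[-0.9195]
Step 24: x=[8.9029] v=[-0.9298]
Step 25: x=[8.8561] v=[-0.9369]
Step 26: x=[8.8091] v=[-0.9408]
Step 27: x=[8.7620] v=[-0.9414]
Step 28: x=[8.7151] v=[-0.9388]
Step 29: x=[8.6685] v=[-0.9329]
Step 30: x=[8.6223] v=[-0.9238]
Step 31: x=[8.5767] v=[-0.9115]
Step 32: x=[8.5319] v=[-0.8960]
Step 33: x=[8.4880] v=[-0.8774]
Step 34: x=[8.4452] v=[-0.8558]
Step 35: x=[8.4036] v=[-0.8312]
Step 36: x=[8.3634] v=[-0.8038]
Step 37: x=[8.3247] v=[-0.7736]
Step 38: x=[8.2877] v=[-0.7407]
Step 39: x=[8.2524] v=[-0.7052]
Step 40: x=[8.2190] v=[-0.6673]
Step 41: x=[8.1876] v=[-0.6271]
Step 42: x=[8.1584] v=[-0.5847]
Step 43: x=[8.1314] v=[-0.5403]
Step 44: x=[8.1067] v=[-0.4940]
Step 45: x=[8.0844] v=[-0.4460]
Step 46: x=[8.0646] v=[-0.3965]
Step 47: x=[8.0473] v=[-0.3456]
Step 48: x=[8.0326] v=[-0.2935]
Step 49: x=[8.0206] v=[-0.2404]
Step 50: x=[8.0113] v=[-0.1864]
Step 51: x=[8.0047] v=[-0.1318]
Step 52: x=[8.0009] v=[-0.0767]
Step 53: x=[7.9998] v=[-0.0214]
Step 54: x=[8.0015] v=[0.0340]
First v>=0 after going negative at step 54, time=2.7000

Answer: 2.7000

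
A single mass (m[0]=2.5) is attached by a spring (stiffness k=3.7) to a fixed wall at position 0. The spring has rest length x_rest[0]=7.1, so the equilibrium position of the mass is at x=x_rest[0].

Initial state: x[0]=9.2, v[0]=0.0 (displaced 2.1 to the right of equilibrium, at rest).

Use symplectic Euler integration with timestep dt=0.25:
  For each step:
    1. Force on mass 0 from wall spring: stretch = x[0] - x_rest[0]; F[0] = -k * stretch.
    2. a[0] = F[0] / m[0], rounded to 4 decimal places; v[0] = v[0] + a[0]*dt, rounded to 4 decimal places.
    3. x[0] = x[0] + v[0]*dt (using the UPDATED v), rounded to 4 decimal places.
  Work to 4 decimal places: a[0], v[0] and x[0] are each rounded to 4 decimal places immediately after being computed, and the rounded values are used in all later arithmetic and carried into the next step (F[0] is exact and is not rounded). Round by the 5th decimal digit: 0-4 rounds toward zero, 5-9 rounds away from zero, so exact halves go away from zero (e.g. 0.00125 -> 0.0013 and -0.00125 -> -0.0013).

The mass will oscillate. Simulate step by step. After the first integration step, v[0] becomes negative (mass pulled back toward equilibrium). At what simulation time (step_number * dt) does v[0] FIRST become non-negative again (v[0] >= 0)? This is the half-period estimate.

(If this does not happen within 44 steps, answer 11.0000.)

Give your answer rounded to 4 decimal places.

Answer: 2.7500

Derivation:
Step 0: x=[9.2000] v=[0.0000]
Step 1: x=[9.0058] v=[-0.7770]
Step 2: x=[8.6353] v=[-1.4822]
Step 3: x=[8.1227] v=[-2.0503]
Step 4: x=[7.5155] v=[-2.4287]
Step 5: x=[6.8699] v=[-2.5824]
Step 6: x=[6.2456] v=[-2.4973]
Step 7: x=[5.7003] v=[-2.1812]
Step 8: x=[5.2845] v=[-1.6633]
Step 9: x=[5.0366] v=[-0.9916]
Step 10: x=[4.9796] v=[-0.2282]
Step 11: x=[5.1187] v=[0.5564]
First v>=0 after going negative at step 11, time=2.7500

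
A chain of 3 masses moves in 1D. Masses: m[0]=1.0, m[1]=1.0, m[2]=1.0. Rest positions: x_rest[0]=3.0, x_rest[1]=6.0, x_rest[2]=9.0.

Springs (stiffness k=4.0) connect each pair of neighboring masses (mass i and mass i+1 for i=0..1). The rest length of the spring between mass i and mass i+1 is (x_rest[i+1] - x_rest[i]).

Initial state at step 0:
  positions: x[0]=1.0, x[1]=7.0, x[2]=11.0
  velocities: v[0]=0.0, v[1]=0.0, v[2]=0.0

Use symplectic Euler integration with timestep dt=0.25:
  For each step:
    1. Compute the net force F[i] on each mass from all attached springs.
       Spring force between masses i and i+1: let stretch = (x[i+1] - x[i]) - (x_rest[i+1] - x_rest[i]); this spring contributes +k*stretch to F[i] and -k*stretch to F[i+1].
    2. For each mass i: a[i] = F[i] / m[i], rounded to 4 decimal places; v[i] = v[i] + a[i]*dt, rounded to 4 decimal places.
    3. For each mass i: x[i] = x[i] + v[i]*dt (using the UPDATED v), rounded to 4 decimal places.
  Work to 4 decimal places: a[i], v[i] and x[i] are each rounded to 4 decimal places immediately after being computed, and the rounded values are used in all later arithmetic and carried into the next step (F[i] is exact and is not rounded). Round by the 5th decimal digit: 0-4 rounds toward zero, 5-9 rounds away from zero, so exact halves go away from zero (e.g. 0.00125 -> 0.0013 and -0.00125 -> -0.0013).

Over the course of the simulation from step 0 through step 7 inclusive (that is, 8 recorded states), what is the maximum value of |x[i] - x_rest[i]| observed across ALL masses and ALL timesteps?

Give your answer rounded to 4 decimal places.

Answer: 2.1866

Derivation:
Step 0: x=[1.0000 7.0000 11.0000] v=[0.0000 0.0000 0.0000]
Step 1: x=[1.7500 6.5000 10.7500] v=[3.0000 -2.0000 -1.0000]
Step 2: x=[2.9375 5.8750 10.1875] v=[4.7500 -2.5000 -2.2500]
Step 3: x=[4.1094 5.5938 9.2969] v=[4.6875 -1.1250 -3.5625]
Step 4: x=[4.9024 5.8672 8.2305] v=[3.1719 1.0937 -4.2656]
Step 5: x=[5.1866 6.4903 7.3233] v=[1.1367 2.4922 -3.6289]
Step 6: x=[5.0467 6.9957 6.9578] v=[-0.5596 2.0215 -1.4619]
Step 7: x=[4.6441 7.0044 7.3518] v=[-1.6106 0.0346 1.5760]
Max displacement = 2.1866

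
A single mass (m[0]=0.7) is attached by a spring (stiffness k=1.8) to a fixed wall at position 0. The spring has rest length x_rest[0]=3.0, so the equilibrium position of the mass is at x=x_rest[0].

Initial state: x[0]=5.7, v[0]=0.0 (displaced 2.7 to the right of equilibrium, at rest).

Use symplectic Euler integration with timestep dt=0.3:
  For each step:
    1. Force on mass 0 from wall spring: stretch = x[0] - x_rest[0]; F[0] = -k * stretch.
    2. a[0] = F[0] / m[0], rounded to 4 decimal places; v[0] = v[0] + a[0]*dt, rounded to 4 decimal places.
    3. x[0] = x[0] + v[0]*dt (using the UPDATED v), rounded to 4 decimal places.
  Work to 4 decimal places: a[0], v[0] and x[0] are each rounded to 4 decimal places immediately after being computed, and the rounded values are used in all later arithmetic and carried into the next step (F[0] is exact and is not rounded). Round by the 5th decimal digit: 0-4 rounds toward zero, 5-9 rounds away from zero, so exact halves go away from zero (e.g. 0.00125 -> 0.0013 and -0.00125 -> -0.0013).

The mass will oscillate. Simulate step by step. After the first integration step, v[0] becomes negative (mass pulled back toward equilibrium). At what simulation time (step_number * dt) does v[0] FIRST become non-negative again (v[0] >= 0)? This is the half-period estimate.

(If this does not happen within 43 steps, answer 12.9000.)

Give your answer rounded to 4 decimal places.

Answer: 2.1000

Derivation:
Step 0: x=[5.7000] v=[0.0000]
Step 1: x=[5.0751] v=[-2.0829]
Step 2: x=[3.9700] v=[-3.6837]
Step 3: x=[2.6404] v=[-4.4320]
Step 4: x=[1.3940] v=[-4.1546]
Step 5: x=[0.5193] v=[-2.9157]
Step 6: x=[0.2187] v=[-1.0020]
Step 7: x=[0.5618] v=[1.1436]
First v>=0 after going negative at step 7, time=2.1000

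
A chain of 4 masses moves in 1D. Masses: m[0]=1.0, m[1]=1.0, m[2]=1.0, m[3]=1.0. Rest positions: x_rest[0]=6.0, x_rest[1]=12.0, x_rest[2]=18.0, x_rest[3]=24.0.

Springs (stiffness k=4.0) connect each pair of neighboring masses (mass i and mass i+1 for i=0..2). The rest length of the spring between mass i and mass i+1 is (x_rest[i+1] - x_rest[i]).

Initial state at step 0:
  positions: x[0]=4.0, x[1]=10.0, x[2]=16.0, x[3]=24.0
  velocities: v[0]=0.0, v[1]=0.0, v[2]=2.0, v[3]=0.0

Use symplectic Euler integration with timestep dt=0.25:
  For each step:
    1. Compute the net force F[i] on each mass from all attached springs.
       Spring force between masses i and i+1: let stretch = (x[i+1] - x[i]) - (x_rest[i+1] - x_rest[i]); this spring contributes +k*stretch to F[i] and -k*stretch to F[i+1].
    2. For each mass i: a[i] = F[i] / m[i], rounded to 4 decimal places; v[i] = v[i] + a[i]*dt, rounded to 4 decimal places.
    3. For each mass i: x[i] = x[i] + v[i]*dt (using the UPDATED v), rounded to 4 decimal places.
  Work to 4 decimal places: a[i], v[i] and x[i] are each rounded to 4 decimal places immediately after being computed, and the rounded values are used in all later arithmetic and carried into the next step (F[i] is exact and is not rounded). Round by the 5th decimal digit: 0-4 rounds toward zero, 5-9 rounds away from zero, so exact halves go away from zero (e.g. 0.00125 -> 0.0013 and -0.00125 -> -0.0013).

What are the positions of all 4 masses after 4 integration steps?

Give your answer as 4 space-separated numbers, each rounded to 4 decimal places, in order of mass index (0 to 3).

Step 0: x=[4.0000 10.0000 16.0000 24.0000] v=[0.0000 0.0000 2.0000 0.0000]
Step 1: x=[4.0000 10.0000 17.0000 23.5000] v=[0.0000 0.0000 4.0000 -2.0000]
Step 2: x=[4.0000 10.2500 17.8750 22.8750] v=[0.0000 1.0000 3.5000 -2.5000]
Step 3: x=[4.0625 10.8438 18.0938 22.5000] v=[0.2500 2.3750 0.8750 -1.5000]
Step 4: x=[4.3203 11.5547 17.6016 22.5235] v=[1.0313 2.8437 -1.9688 0.0938]

Answer: 4.3203 11.5547 17.6016 22.5235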